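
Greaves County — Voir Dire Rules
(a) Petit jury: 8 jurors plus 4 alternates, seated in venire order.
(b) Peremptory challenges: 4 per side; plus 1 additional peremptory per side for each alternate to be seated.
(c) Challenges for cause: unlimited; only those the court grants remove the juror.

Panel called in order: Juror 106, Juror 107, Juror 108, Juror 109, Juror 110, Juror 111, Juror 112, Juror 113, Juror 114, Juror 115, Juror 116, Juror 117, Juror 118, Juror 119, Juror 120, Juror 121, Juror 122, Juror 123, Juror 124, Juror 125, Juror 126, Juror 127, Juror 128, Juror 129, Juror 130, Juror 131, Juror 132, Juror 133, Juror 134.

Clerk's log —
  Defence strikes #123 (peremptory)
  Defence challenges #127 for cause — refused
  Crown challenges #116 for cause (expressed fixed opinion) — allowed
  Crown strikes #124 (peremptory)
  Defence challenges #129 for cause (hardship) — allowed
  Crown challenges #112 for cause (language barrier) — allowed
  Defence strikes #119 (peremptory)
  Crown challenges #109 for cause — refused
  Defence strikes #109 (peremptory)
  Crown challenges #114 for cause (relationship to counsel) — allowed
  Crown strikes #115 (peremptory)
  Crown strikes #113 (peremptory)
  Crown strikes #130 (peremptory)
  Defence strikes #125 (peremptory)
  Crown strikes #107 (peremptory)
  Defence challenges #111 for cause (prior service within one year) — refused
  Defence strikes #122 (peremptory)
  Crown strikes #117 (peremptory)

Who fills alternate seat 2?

Removed: #107, #109, #112, #113, #114, #115, #116, #117, #119, #122, #123, #124, #125, #129, #130. (#111, #127 stay — for-cause denied.)
Seating in order: seats 1–8 → #106, #108, #110, #111, #118, #120, #121, #126; alternates → #127, #128, #131, #132.
So alternate 2 is #128.

128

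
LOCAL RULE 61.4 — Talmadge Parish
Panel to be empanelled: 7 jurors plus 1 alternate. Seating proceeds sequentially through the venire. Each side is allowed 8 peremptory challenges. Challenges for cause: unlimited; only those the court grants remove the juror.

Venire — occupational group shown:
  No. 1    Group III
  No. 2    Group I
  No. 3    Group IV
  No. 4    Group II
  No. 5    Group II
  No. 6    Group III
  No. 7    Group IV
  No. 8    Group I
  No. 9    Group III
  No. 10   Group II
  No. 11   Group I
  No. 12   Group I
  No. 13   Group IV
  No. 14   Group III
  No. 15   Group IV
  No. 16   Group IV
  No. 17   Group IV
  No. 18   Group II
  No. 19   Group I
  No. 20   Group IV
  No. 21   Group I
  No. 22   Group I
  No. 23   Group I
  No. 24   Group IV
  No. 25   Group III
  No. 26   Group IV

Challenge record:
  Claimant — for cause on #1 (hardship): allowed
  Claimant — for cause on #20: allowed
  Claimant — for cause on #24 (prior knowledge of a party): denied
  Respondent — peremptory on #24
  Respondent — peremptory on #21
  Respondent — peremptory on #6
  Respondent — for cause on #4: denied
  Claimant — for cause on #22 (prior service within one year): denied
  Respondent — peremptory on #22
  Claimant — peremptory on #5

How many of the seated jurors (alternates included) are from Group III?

Removed: #1, #5, #6, #20, #21, #22, #24.
Seated (8 incl. alternates): #2, #3, #4, #7, #8, #9, #10, #11.
Of those, in Group III: #9 → 1.

1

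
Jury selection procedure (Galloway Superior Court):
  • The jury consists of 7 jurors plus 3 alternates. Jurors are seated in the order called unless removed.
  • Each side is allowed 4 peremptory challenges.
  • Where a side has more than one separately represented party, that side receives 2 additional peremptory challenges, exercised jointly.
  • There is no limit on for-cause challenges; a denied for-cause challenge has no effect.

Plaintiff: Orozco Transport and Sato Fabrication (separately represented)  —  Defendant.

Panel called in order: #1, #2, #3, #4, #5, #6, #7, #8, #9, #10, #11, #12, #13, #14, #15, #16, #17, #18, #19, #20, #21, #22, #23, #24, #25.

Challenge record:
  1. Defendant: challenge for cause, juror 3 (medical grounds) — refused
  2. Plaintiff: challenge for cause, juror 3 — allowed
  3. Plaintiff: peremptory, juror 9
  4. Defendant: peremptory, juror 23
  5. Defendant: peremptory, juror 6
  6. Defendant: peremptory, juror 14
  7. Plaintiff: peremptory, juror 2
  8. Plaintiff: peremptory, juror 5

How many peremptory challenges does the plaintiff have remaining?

Plaintiff allotment: 4 base + 2 multi-party = 6.
Plaintiff peremptories used: #9, #2, #5 — 3 (the for-cause on #3 doesn't count).
Remaining: 6 − 3 = 3.

3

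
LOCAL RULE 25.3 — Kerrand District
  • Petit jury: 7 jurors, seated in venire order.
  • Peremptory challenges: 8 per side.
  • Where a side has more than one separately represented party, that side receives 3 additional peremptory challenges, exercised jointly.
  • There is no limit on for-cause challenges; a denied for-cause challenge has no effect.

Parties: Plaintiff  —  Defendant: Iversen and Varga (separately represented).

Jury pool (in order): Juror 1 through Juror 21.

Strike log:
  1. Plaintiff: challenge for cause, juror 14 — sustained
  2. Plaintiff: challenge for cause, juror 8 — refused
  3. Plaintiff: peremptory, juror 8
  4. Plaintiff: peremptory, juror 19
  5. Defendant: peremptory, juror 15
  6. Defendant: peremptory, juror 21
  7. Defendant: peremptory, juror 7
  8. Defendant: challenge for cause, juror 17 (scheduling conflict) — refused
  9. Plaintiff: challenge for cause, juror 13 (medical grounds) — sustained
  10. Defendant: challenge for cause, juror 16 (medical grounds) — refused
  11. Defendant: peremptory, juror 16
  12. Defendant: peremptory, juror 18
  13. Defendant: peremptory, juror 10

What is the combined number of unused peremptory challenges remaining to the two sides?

Plaintiff allotment: 8. Defendant allotment: 8 base + 3 multi-party = 11.
Plaintiff peremptories used: #8, #19 — 2 (for-cause on #14, #8, #13 don't count).
Defendant peremptories used: #15, #21, #7, #16, #18, #10 — 6 (for-cause on #17, #16 don't count).
Remaining: (8 − 2) + (11 − 6) = 11.

11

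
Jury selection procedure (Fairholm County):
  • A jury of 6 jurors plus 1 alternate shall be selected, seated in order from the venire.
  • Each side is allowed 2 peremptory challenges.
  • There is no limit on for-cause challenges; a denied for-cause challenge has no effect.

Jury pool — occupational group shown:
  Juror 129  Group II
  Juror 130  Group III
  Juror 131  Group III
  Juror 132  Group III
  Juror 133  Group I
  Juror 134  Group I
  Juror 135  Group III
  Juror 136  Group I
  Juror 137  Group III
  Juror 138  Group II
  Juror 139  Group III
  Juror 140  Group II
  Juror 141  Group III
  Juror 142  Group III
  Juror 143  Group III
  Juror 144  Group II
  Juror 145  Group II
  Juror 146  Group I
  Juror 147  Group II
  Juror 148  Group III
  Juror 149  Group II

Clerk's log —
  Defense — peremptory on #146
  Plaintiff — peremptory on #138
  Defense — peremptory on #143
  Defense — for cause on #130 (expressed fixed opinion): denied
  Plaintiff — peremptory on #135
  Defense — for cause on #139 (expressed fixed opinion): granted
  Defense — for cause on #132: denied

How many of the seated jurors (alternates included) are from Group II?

Removed: #135, #138, #139, #143, #146.
Seated (7 incl. alternates): #129, #130, #131, #132, #133, #134, #136.
Of those, in Group II: #129 → 1.

1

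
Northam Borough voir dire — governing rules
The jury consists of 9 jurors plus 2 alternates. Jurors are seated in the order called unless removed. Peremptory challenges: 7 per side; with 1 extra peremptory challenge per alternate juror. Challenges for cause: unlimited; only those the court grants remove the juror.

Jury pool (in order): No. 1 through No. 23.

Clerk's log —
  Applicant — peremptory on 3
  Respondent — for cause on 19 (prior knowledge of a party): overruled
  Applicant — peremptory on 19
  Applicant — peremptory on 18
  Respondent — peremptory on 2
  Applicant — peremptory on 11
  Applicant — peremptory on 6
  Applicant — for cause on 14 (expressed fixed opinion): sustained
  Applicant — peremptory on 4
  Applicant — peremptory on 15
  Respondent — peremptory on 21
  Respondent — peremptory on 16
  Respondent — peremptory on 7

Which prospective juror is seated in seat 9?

Removed: #2, #3, #4, #6, #7, #11, #14, #15, #16, #18, #19, #21.
Seating in order: seats 1–9 → #1, #5, #8, #9, #10, #12, #13, #17, #20; alternates → #22, #23.
So seat 9 is #20.

20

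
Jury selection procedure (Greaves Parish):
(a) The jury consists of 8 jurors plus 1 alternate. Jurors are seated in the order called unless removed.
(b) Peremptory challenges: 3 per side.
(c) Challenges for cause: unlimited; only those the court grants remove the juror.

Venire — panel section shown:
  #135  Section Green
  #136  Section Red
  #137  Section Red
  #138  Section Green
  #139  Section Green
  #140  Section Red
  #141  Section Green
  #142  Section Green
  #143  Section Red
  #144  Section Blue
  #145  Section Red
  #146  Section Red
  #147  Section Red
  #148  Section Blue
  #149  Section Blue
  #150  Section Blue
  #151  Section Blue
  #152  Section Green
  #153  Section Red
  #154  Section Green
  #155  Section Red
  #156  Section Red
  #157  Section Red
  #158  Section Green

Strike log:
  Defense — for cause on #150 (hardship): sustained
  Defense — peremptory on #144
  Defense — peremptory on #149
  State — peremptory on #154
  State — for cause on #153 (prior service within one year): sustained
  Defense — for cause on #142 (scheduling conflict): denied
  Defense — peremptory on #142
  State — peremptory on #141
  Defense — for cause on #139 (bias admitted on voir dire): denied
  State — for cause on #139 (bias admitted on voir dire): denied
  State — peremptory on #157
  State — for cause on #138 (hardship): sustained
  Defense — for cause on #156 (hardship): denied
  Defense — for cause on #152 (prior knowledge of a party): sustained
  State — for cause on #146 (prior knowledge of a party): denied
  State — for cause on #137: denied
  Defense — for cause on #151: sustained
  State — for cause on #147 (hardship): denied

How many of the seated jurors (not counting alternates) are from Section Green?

2

Removed: #138, #141, #142, #144, #149, #150, #151, #152, #153, #154, #157.
Seated jurors 1–8: #135, #136, #137, #139, #140, #143, #145, #146 (alternates #147 not counted).
Of those, in Section Green: #135, #139 → 2.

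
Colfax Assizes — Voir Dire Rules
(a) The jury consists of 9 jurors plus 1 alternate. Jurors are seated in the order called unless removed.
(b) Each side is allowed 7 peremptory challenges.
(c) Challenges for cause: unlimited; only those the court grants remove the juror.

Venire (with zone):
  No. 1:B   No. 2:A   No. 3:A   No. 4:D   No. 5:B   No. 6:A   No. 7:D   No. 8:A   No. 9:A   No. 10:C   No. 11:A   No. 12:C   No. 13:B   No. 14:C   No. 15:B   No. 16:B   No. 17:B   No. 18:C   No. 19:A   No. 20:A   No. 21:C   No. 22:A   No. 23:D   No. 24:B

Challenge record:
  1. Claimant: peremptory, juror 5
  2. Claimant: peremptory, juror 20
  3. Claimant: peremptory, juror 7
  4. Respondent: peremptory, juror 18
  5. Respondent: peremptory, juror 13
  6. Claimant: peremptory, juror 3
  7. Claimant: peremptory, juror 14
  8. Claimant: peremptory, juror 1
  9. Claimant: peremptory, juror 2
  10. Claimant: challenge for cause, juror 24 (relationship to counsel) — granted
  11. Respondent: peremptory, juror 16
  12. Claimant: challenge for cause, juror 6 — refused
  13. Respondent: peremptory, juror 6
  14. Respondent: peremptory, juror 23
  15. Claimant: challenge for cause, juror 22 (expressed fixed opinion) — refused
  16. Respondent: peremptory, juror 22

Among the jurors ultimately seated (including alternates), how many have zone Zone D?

1

Removed: #1, #2, #3, #5, #6, #7, #13, #14, #16, #18, #20, #22, #23, #24.
Seated (10 incl. alternates): #4, #8, #9, #10, #11, #12, #15, #17, #19, #21.
Of those, in Zone D: #4 → 1.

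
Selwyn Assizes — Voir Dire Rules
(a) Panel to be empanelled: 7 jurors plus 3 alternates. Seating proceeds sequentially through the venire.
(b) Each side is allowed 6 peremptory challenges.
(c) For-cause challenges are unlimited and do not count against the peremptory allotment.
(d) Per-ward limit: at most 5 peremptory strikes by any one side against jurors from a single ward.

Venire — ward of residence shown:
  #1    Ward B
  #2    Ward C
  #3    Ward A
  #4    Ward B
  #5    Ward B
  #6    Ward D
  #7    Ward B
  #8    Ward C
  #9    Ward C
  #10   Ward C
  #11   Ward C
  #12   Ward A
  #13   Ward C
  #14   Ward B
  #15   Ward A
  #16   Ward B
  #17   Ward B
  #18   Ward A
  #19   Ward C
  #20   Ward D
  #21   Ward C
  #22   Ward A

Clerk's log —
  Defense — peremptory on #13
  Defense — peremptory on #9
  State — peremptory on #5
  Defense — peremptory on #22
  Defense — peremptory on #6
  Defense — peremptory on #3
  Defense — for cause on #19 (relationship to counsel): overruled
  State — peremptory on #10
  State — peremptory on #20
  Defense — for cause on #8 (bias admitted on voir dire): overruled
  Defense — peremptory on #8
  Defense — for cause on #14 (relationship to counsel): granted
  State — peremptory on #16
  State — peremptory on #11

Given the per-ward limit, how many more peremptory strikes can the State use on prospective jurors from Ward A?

1

State peremptories so far: #5, #10, #20, #16, #11 — 5 of 6 used, 1 left overall.
Against Ward A: none yet — per-ward cap 5 leaves 5.
Binding limit: min(1, 5) = 1.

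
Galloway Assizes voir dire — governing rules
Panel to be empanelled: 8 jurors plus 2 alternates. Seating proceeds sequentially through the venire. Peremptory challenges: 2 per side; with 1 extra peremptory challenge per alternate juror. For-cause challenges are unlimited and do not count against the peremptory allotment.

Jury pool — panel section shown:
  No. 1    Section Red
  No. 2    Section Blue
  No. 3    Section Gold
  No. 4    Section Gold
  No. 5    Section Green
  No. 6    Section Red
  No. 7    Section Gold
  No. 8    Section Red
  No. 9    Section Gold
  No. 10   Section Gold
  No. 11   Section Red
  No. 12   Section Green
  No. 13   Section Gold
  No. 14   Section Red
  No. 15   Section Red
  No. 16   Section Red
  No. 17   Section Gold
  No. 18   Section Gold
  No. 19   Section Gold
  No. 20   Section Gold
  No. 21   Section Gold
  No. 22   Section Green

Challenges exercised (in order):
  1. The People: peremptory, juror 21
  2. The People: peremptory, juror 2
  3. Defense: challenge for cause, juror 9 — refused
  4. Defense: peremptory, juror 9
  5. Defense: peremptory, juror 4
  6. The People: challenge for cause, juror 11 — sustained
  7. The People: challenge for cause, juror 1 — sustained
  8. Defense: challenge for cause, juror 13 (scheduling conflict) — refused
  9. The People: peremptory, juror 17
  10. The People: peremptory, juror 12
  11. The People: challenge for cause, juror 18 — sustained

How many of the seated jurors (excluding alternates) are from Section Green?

1

Removed: #1, #2, #4, #9, #11, #12, #17, #18, #21.
Seated jurors 1–8: #3, #5, #6, #7, #8, #10, #13, #14 (alternates #15, #16 not counted).
Of those, in Section Green: #5 → 1.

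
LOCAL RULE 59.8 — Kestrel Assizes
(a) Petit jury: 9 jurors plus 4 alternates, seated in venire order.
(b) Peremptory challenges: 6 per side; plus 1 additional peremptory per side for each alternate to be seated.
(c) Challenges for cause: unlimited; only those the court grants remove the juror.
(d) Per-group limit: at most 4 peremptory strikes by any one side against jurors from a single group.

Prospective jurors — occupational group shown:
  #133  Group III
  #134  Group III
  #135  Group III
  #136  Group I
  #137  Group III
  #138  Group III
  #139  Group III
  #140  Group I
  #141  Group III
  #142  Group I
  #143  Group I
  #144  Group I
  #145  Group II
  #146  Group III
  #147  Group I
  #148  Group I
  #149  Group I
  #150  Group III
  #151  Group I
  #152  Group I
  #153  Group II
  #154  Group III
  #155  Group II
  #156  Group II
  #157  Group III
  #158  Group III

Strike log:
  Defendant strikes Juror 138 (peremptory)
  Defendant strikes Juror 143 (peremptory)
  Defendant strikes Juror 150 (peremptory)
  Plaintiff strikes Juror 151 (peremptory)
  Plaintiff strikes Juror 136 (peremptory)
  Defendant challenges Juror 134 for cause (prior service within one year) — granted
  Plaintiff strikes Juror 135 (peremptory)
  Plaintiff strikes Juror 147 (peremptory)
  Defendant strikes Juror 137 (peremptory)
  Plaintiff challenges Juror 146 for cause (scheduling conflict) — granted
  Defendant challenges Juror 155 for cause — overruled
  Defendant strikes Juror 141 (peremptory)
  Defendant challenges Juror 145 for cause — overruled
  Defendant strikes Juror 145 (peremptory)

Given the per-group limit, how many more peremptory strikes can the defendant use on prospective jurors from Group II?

Defendant peremptories so far: #138, #143, #150, #137, #141, #145 — 6 of 10 used, 4 left overall.
Against Group II: #145 — 1 used; per-group cap 4 leaves 3.
Binding limit: min(4, 3) = 3.

3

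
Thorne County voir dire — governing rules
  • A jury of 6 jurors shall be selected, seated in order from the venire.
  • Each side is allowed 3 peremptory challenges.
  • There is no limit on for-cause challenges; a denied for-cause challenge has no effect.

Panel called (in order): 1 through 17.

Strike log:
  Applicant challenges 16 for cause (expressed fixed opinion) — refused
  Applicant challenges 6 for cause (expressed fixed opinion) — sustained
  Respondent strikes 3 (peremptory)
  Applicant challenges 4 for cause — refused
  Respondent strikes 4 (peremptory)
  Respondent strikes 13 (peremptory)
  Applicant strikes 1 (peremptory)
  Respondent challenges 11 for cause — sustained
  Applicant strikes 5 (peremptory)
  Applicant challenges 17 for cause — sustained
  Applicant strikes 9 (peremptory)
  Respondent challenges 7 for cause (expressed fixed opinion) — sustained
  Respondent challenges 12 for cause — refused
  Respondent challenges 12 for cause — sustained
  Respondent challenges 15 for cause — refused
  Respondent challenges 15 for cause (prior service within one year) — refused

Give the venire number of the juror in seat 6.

16

Removed: #1, #3, #4, #5, #6, #7, #9, #11, #12, #13, #17. (#15, #16 stay — for-cause denied.)
Seating in order: seats 1–6 → #2, #8, #10, #14, #15, #16.
So seat 6 is #16.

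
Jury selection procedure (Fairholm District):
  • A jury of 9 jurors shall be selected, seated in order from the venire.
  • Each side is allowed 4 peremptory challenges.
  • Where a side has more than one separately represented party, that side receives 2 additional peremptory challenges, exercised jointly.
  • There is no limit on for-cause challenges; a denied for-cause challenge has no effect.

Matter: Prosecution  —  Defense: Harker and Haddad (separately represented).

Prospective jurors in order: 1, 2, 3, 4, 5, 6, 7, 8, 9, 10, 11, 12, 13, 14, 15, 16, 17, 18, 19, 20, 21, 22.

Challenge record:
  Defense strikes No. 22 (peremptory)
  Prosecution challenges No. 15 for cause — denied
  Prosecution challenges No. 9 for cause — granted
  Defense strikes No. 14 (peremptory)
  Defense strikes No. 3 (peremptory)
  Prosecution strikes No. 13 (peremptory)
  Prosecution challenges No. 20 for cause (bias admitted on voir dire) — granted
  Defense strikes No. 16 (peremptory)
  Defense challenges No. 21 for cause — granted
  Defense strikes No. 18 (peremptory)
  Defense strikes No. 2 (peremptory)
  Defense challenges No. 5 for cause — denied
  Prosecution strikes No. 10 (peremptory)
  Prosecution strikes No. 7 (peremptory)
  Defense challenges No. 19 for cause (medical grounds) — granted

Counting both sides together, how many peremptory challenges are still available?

1

Prosecution allotment: 4. Defense allotment: 4 base + 2 multi-party = 6.
Prosecution peremptories used: #13, #10, #7 — 3 (for-cause on #15, #9, #20 don't count).
Defense peremptories used: #22, #14, #3, #16, #18, #2 — 6 (for-cause on #21, #5, #19 don't count).
Remaining: (4 − 3) + (6 − 6) = 1.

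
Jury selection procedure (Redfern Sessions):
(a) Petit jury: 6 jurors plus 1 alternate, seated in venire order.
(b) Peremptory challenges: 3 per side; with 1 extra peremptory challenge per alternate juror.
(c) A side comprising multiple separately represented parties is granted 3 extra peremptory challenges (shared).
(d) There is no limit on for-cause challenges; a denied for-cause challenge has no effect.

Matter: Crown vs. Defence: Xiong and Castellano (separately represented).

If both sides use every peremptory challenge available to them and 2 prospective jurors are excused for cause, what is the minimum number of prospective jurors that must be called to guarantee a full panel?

20

Seats to fill: 6 + 1 alternates = 7.
Peremptories — Crown: 3 + 1×1 = 4; Defence: 3 + 1×1 + 3 = 7; total 11.
For-cause removals: 2.
Minimum venire: 7 + 11 + 2 = 20.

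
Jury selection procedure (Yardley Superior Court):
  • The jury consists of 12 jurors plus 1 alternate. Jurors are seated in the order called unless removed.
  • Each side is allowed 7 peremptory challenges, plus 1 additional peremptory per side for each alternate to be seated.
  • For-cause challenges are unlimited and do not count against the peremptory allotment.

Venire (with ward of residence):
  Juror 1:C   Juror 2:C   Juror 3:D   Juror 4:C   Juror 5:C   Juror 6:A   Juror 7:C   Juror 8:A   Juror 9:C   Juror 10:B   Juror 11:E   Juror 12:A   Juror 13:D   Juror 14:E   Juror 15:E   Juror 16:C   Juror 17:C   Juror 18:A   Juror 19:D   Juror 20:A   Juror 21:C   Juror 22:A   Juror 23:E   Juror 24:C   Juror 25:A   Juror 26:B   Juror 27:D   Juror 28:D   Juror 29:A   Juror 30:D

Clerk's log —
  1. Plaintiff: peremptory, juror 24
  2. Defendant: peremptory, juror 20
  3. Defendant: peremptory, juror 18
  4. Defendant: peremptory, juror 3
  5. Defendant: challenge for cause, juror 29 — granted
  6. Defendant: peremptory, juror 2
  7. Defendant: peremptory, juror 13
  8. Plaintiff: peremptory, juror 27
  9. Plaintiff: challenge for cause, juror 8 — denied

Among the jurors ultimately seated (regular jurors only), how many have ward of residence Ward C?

Removed: #2, #3, #13, #18, #20, #24, #27, #29.
Seated jurors 1–12: #1, #4, #5, #6, #7, #8, #9, #10, #11, #12, #14, #15 (alternates #16 not counted).
Of those, in Ward C: #1, #4, #5, #7, #9 → 5.

5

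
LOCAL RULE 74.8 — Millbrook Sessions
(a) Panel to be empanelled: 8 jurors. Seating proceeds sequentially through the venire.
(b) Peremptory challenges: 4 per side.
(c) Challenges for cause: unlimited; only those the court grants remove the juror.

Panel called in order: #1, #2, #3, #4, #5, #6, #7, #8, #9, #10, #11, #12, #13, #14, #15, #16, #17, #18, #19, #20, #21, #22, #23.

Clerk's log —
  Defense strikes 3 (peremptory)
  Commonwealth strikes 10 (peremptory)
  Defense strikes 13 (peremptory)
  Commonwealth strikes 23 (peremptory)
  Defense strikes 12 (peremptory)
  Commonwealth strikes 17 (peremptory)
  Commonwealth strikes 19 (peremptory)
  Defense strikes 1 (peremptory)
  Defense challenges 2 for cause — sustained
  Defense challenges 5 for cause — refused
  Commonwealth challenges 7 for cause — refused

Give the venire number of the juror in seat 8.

Removed: #1, #2, #3, #10, #12, #13, #17, #19, #23. (#5, #7 stay — for-cause denied.)
Seating in order: seats 1–8 → #4, #5, #6, #7, #8, #9, #11, #14.
So seat 8 is #14.

14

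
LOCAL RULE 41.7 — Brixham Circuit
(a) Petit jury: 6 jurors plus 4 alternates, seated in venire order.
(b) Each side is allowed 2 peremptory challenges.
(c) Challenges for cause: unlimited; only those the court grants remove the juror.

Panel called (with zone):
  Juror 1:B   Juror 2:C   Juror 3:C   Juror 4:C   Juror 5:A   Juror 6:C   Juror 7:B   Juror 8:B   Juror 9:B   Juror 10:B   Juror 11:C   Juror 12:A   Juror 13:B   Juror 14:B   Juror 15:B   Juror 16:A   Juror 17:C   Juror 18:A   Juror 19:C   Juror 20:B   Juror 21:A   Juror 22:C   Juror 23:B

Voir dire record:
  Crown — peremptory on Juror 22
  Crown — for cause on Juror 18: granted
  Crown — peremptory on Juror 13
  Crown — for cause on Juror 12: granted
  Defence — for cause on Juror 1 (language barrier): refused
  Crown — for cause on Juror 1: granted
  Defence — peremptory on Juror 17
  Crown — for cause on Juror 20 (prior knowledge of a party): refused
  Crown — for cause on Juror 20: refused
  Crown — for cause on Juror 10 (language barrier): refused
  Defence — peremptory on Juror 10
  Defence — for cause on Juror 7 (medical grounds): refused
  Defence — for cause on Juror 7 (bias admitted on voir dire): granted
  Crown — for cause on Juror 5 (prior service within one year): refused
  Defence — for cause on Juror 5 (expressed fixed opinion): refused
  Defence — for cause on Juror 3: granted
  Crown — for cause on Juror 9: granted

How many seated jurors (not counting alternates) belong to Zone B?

Removed: #1, #3, #7, #9, #10, #12, #13, #17, #18, #22.
Seated jurors 1–6: #2, #4, #5, #6, #8, #11 (alternates #14, #15, #16, #19 not counted).
Of those, in Zone B: #8 → 1.

1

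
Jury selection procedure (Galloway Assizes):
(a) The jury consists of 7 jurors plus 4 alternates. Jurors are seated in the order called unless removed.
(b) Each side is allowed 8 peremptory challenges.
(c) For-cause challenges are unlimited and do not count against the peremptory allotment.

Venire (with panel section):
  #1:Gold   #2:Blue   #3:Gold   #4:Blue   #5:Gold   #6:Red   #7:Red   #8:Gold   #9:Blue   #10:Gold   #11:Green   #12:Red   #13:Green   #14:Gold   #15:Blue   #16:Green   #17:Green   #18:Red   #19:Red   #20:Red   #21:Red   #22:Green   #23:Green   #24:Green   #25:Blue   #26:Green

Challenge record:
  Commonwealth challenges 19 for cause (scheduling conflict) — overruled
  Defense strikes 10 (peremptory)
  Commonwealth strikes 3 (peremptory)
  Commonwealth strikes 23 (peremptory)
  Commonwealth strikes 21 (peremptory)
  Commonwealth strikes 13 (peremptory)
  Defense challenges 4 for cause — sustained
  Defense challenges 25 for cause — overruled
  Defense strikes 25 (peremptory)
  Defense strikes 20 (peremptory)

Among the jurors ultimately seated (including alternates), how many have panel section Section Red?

3

Removed: #3, #4, #10, #13, #20, #21, #23, #25.
Seated (11 incl. alternates): #1, #2, #5, #6, #7, #8, #9, #11, #12, #14, #15.
Of those, in Section Red: #6, #7, #12 → 3.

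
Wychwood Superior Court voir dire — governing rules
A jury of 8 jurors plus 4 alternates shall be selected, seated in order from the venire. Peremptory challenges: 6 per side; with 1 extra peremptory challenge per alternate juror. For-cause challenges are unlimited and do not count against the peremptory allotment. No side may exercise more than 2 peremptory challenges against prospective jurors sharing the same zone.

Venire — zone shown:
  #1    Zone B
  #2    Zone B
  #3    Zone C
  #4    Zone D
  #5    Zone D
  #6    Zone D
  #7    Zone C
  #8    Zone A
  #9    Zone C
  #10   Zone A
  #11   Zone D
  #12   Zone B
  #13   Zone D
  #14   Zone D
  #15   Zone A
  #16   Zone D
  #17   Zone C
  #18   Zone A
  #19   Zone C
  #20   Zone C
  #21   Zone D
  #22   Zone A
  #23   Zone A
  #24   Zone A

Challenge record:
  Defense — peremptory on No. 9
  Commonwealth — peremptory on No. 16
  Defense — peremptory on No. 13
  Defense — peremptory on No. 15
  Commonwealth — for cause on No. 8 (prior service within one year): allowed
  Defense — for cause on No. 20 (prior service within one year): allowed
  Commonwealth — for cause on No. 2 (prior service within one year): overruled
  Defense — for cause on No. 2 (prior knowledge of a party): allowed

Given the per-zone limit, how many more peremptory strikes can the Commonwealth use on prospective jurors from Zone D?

Commonwealth peremptories so far: #16 — 1 of 10 used, 9 left overall.
Against Zone D: #16 — 1 used; per-zone cap 2 leaves 1.
Binding limit: min(9, 1) = 1.

1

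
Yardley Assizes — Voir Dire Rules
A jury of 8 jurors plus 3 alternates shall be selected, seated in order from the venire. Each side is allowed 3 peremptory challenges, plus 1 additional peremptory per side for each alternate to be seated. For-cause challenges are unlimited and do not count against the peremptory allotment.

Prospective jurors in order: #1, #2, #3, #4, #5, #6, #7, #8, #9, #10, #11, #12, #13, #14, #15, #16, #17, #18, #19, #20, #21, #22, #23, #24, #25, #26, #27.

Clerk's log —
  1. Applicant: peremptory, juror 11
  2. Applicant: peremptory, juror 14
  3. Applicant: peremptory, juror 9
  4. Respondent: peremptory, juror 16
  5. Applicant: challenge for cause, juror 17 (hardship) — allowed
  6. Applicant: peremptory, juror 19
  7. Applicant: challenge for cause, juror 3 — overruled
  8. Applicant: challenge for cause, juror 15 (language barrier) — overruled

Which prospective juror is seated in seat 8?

8

Removed: #9, #11, #14, #16, #17, #19. (#3, #15 stay — for-cause denied.)
Seating in order: seats 1–8 → #1, #2, #3, #4, #5, #6, #7, #8; alternates → #10, #12, #13.
So seat 8 is #8.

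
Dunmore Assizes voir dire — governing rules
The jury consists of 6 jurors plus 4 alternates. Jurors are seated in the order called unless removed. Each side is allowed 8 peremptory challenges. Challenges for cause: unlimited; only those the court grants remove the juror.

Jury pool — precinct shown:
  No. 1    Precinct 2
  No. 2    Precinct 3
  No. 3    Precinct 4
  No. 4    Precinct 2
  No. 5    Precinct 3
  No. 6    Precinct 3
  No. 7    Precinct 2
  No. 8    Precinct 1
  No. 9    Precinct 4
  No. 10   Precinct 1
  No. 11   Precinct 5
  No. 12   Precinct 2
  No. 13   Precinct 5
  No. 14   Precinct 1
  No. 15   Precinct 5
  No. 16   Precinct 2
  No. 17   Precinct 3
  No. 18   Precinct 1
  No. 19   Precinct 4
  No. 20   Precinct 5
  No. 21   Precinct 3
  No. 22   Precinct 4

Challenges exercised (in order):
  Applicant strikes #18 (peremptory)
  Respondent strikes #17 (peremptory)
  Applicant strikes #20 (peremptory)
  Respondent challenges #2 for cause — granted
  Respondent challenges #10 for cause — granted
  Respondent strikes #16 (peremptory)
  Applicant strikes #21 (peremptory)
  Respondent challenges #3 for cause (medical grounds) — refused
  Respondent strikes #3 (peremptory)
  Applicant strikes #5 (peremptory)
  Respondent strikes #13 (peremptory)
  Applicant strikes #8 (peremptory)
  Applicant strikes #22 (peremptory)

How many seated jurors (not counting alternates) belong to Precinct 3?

Removed: #2, #3, #5, #8, #10, #13, #16, #17, #18, #20, #21, #22.
Seated jurors 1–6: #1, #4, #6, #7, #9, #11 (alternates #12, #14, #15, #19 not counted).
Of those, in Precinct 3: #6 → 1.

1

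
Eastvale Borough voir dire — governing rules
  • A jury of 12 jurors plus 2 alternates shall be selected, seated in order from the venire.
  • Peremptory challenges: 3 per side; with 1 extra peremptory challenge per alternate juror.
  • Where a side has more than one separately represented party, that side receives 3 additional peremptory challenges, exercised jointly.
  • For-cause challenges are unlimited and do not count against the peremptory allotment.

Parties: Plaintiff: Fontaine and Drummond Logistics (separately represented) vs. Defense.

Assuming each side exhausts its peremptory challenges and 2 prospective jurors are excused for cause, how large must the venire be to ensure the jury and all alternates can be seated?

Seats to fill: 12 + 2 alternates = 14.
Peremptories — Plaintiff: 3 + 1×2 + 3 = 8; Defense: 3 + 1×2 = 5; total 13.
For-cause removals: 2.
Minimum venire: 14 + 13 + 2 = 29.

29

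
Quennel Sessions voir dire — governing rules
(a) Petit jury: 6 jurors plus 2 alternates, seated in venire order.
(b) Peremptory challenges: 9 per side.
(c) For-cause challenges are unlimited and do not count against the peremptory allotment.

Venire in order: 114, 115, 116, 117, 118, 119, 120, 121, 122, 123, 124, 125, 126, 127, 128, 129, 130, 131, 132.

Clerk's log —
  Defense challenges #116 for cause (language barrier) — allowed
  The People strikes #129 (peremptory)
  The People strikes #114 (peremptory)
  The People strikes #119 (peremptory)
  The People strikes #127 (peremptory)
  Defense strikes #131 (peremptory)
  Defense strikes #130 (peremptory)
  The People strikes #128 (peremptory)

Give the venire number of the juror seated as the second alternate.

Removed: #114, #116, #119, #127, #128, #129, #130, #131.
Filling seats in venire order through position 8: #115, #117, #118, #120, #121, #122, #123, #124.
So alternate 2 is #124.

124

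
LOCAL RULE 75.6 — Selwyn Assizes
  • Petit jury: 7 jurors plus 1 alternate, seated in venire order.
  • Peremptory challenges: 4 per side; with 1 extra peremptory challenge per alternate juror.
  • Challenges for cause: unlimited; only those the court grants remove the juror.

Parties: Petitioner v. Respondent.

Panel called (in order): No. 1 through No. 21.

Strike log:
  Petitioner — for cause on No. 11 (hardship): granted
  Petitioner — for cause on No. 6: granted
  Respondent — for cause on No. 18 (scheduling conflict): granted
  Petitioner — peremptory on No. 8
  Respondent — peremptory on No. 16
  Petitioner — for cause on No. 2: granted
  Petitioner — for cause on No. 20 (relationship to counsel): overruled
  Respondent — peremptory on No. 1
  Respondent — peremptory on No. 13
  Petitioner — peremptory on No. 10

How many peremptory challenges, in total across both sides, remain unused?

Petitioner allotment: 4 base + 1 × 1 alternate = 5. Respondent allotment: 4 base + 1 × 1 alternate = 5.
Petitioner peremptories used: #8, #10 — 2 (for-cause on #11, #6, #2, #20 don't count).
Respondent peremptories used: #16, #1, #13 — 3 (the for-cause on #18 doesn't count).
Remaining: (5 − 2) + (5 − 3) = 5.

5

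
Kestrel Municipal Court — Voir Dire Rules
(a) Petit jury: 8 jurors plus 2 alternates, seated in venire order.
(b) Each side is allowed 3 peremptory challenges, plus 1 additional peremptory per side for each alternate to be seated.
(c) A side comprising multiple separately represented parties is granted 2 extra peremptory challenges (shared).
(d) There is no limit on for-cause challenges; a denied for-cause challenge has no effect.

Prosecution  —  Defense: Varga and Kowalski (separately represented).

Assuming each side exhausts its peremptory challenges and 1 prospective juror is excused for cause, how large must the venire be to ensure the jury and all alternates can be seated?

Seats to fill: 8 + 2 alternates = 10.
Peremptories — Prosecution: 3 + 1×2 = 5; Defense: 3 + 1×2 + 2 = 7; total 12.
For-cause removals: 1.
Minimum venire: 10 + 12 + 1 = 23.

23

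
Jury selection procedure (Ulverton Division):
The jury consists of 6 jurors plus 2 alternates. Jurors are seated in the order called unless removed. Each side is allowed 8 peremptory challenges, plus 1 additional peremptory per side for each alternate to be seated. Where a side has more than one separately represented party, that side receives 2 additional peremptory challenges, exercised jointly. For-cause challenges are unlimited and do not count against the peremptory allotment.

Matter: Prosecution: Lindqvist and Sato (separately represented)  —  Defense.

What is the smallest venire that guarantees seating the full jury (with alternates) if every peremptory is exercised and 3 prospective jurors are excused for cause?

Seats to fill: 6 + 2 alternates = 8.
Peremptories — Prosecution: 8 + 1×2 + 2 = 12; Defense: 8 + 1×2 = 10; total 22.
For-cause removals: 3.
Minimum venire: 8 + 22 + 3 = 33.

33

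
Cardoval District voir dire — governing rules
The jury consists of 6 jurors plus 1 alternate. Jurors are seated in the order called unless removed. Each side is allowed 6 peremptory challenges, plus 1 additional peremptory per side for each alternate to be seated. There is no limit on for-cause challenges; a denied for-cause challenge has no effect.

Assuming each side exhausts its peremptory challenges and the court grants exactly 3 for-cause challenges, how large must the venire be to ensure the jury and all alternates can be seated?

24

Seats to fill: 6 + 1 alternates = 7.
Peremptories: 6 + 1×1 = 7 per side × 2 sides = 14.
For-cause removals: 3.
Minimum venire: 7 + 14 + 3 = 24.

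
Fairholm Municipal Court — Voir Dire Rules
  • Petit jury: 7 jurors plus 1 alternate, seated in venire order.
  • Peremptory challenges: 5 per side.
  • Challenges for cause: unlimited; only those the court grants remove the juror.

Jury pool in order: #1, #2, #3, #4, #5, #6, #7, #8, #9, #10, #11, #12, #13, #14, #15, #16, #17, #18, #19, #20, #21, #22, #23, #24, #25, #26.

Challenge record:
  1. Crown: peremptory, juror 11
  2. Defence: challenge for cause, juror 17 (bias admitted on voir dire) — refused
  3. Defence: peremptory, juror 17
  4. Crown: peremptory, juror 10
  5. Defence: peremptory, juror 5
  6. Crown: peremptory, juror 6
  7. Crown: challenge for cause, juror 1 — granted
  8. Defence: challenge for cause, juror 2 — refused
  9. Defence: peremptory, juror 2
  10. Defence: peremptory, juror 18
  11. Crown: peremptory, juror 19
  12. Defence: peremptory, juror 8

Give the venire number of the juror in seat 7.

Removed: #1, #2, #5, #6, #8, #10, #11, #17, #18, #19.
Seating in order: seats 1–7 → #3, #4, #7, #9, #12, #13, #14; alternates → #15.
So seat 7 is #14.

14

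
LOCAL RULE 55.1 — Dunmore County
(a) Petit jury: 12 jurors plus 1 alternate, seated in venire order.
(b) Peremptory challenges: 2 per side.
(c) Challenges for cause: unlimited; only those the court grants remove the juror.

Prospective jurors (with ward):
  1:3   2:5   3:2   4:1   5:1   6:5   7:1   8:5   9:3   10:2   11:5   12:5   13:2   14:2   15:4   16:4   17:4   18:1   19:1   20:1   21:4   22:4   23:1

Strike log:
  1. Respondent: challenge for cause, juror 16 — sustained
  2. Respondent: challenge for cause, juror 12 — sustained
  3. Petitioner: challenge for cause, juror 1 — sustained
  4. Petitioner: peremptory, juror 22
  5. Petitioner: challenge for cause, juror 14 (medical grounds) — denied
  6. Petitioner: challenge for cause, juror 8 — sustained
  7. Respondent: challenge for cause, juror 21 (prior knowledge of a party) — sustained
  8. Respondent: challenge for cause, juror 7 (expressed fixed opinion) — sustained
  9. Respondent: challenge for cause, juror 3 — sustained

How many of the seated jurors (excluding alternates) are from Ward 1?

Removed: #1, #3, #7, #8, #12, #16, #21, #22.
Seated jurors 1–12: #2, #4, #5, #6, #9, #10, #11, #13, #14, #15, #17, #18 (alternates #19 not counted).
Of those, in Ward 1: #4, #5, #18 → 3.

3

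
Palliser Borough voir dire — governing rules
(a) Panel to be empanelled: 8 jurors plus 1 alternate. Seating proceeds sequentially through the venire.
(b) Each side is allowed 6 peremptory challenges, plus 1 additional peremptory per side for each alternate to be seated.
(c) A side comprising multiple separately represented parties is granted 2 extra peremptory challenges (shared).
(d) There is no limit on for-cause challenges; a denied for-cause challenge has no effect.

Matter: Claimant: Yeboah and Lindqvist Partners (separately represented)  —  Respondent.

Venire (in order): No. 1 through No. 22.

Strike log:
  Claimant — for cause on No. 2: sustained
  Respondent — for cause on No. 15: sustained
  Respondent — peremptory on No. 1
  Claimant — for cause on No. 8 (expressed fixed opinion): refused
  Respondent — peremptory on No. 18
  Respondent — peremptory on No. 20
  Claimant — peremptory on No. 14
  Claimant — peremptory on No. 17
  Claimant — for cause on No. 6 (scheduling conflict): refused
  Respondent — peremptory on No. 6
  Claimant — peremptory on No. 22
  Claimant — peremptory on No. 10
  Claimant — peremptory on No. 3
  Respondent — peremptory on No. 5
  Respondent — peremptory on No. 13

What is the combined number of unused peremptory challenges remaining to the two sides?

5

Claimant allotment: 6 base + 1 × 1 alternate + 2 multi-party = 9. Respondent allotment: 6 base + 1 × 1 alternate = 7.
Claimant peremptories used: #14, #17, #22, #10, #3 — 5 (for-cause on #2, #8, #6 don't count).
Respondent peremptories used: #1, #18, #20, #6, #5, #13 — 6 (the for-cause on #15 doesn't count).
Remaining: (9 − 5) + (7 − 6) = 5.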